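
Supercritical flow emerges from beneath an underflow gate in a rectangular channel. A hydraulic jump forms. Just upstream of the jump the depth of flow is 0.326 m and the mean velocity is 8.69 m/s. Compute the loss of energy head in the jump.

ΔE = 2.00 m

Fr₁ = V₁/√(g·y₁) = 8.69/√(9.81×0.326) = 4.86.
From the momentum equation for a rectangular channel, y₂/y₁ = ½[√(1 + 8Fr₁²) − 1] = ½[√189.9 − 1] = 6.39.
y₂ = 6.39 × 0.326 = 2.08 m.
Head loss: ΔE = (y₂ − y₁)³/(4y₁y₂) = (2.08 − 0.326)³/(4×0.326×2.08) = 5.43/2.72 = 2.00 m.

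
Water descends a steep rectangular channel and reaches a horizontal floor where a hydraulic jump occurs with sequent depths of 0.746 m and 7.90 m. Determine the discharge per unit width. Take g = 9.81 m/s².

For a rectangular channel the momentum equation gives q² = ½·g·y₁·y₂·(y₁ + y₂) = ½×9.81×0.746×7.90×8.65 = 250.
q = √250 = 15.8 m²/s.

q = 15.8 m²/s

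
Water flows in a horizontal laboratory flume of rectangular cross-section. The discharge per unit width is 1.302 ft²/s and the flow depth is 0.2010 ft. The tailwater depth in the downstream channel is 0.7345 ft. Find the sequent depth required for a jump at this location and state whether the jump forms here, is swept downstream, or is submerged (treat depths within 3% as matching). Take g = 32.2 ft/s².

V₁ = q/y₁ = 1.302/0.2010 = 6.478 ft/s. Fr₁ = V₁/√(g·y₁) = 6.478/√(32.2×0.2010) = 2.546.
Conjugate-depth relation: y₂/y₁ = ½[√(1 + 8Fr₁²) − 1] = ½[√52.864 − 1] = 3.135.
y₂ = 3.135 × 0.2010 = 0.6302 ft.
Tailwater y_tw = 0.7345 ft: y_tw > y₂, so the jump is submerged.

y₂ = 0.6302 ft; the jump is submerged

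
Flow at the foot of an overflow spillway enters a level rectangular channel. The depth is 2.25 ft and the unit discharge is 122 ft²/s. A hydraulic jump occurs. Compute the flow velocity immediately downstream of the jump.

V₁ = q/y₁ = 122/2.25 = 54.2 ft/s. Fr₁ = V₁/√(g·y₁) = 54.2/√(32.2×2.25) = 6.37.
From the momentum equation for a rectangular channel, y₂/y₁ = ½[√(1 + 8Fr₁²) − 1] = ½[√325.6 − 1] = 8.52.
y₂ = 8.52 × 2.25 = 19.2 ft.
V₂ = q/y₂ = 122/19.2 = 6.36 ft/s.

V₂ = 6.36 ft/s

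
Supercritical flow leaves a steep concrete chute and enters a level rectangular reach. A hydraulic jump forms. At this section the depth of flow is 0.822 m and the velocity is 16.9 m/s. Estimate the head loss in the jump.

Fr₁ = V₁/√(g·y₁) = 16.9/√(9.81×0.822) = 5.95.
From the momentum equation for a rectangular channel, y₂/y₁ = ½[√(1 + 8Fr₁²) − 1] = ½[√284.3 − 1] = 7.93.
y₂ = 7.93 × 0.822 = 6.52 m.
Head loss: ΔE = (y₂ − y₁)³/(4y₁y₂) = (6.52 − 0.822)³/(4×0.822×6.52) = 185/21.4 = 8.63 m.

ΔE = 8.63 m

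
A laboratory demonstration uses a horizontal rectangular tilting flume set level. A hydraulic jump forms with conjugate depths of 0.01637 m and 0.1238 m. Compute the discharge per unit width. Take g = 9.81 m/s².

q = 0.03733 m²/s

For a rectangular channel the momentum equation gives q² = ½·g·y₁·y₂·(y₁ + y₂) = ½×9.81×0.01637×0.1238×0.1402 = 0.001393.
q = √0.001393 = 0.03733 m²/s.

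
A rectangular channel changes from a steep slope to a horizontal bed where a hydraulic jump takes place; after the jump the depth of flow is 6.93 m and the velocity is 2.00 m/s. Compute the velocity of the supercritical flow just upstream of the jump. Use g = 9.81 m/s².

Fr₂ = V₂/√(g·y₂) = 2.00/√(9.81×6.93) = 0.243.
From the momentum equation (using Fr₂), y₁/y₂ = ½[√(1 + 8Fr₂²) − 1] = ½[√1.471 − 1] = 0.106.
y₁ = 0.106 × 6.93 = 0.737 m.
V₁ = q/y₁ = 13.9/0.737 = 18.8 m/s.

V₁ = 18.8 m/s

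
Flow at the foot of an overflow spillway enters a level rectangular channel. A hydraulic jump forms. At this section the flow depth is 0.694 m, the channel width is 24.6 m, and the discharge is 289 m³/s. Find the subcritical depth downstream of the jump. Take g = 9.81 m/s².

y₂ = 6.03 m

q = Q/b = 289/24.6 = 11.7 m²/s; V₁ = q/y₁ = 16.9 m/s. Fr₁ = V₁/√(g·y₁) = 6.49.
Conjugate-depth relation: y₂/y₁ = ½[√(1 + 8Fr₁²) − 1] = ½[√337.7 − 1] = 8.69.
y₂ = 8.69 × 0.694 = 6.03 m.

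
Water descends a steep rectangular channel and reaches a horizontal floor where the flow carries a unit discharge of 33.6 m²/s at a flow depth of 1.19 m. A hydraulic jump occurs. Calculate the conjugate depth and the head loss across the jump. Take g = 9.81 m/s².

V₁ = q/y₁ = 33.6/1.19 = 28.2 m/s. Fr₁ = V₁/√(g·y₁) = 28.2/√(9.81×1.19) = 8.26.
Bélanger equation: y₂/y₁ = ½[√(1 + 8Fr₁²) − 1] = ½[√547.3 − 1] = 11.2.
y₂ = 11.2 × 1.19 = 13.3 m.
Head loss: ΔE = (y₂ − y₁)³/(4y₁y₂) = (13.3 − 1.19)³/(4×1.19×13.3) = 1787/63.4 = 28.2 m.

y₂ = 13.3 m; ΔE = 28.2 m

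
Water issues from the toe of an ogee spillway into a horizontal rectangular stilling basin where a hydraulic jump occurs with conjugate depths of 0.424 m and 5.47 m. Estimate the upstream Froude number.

For a rectangular channel the momentum equation gives q² = ½·g·y₁·y₂·(y₁ + y₂) = ½×9.81×0.424×5.47×5.89 = 67.1.
q = √67.1 = 8.19 m²/s.
V₁ = q/y₁ = 19.3 m/s; Fr₁ = V₁/√(g·y₁) = 9.47.

Fr₁ = 9.47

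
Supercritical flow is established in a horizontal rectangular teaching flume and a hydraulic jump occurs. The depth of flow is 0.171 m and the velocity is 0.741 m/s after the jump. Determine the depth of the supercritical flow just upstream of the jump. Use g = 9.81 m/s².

y₁ = 0.0771 m

Fr₂ = V₂/√(g·y₂) = 0.741/√(9.81×0.171) = 0.572.
Since the conjugate-depth ratio holds either way, y₁/y₂ = ½[√(1 + 8Fr₂²) − 1] = ½[√3.619 − 1] = 0.451.
y₁ = 0.451 × 0.171 = 0.0771 m.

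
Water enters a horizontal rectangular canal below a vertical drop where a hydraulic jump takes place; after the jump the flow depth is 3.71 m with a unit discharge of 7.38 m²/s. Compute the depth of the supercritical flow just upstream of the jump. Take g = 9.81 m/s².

y₁ = 0.682 m

V₂ = q/y₂ = 7.38/3.71 = 1.99 m/s; Fr₂ = V₂/√(g·y₂) = 0.330.
Since the conjugate-depth ratio holds either way, y₁/y₂ = ½[√(1 + 8Fr₂²) − 1] = ½[√1.870 − 1] = 0.184.
y₁ = 0.184 × 3.71 = 0.682 m.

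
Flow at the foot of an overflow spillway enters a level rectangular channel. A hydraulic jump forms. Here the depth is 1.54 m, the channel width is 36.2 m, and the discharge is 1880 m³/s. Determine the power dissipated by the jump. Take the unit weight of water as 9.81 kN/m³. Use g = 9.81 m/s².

q = Q/b = 1880/36.2 = 51.9 m²/s; V₁ = q/y₁ = 33.7 m/s. Fr₁ = V₁/√(g·y₁) = 8.68.
From the momentum equation for a rectangular channel, y₂/y₁ = ½[√(1 + 8Fr₁²) − 1] = ½[√603.2 − 1] = 11.8.
y₂ = 11.8 × 1.54 = 18.1 m.
V₂ = q/y₂ = 51.9/18.1 = 2.86 m/s. E₁ = y₁ + V₁²/2g = 59.5 m; E₂ = y₂ + V₂²/2g = 18.6 m. ΔE = E₁ − E₂ = 40.9 m.
P = γ·Q·ΔE = 9.81 × 1880 × 40.9 = 755134 kW.

P = 755134 kW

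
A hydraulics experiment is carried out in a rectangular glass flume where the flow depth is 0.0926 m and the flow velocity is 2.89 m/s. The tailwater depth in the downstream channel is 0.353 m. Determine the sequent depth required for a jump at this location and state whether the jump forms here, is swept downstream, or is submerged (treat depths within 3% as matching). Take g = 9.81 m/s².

Fr₁ = V₁/√(g·y₁) = 2.89/√(9.81×0.0926) = 3.03.
Sequent-depth ratio: y₂/y₁ = ½[√(1 + 8Fr₁²) − 1] = ½[√74.55 − 1] = 3.82.
y₂ = 3.82 × 0.0926 = 0.353 m.
Tailwater y_tw = 0.353 m: y_tw ≈ y₂, so the jump forms here.

y₂ = 0.353 m; the jump forms here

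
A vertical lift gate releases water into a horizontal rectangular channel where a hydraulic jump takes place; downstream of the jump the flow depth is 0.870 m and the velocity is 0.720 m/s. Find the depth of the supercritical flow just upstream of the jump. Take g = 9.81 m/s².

Fr₂ = V₂/√(g·y₂) = 0.720/√(9.81×0.870) = 0.246.
From the momentum equation (using Fr₂), y₁/y₂ = ½[√(1 + 8Fr₂²) − 1] = ½[√1.486 − 1] = 0.109.
y₁ = 0.109 × 0.870 = 0.0953 m.

y₁ = 0.0953 m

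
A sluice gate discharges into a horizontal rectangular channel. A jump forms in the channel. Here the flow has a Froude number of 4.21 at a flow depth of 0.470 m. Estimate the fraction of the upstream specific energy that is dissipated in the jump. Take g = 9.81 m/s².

Fr₁ = 4.21 (given).
Bélanger equation: y₂/y₁ = ½[√(1 + 8Fr₁²) − 1] = ½[√142.8 − 1] = 5.47.
y₂ = 5.47 × 0.470 = 2.57 m.
E₁ = y₁(1 + Fr₁²/2) = 0.470×(1 + 4.21²/2) = 4.64 m. ΔE = (y₂ − y₁)³/(4y₁y₂) = 1.92 m. ΔE/E₁ = 1.92/4.64 = 0.415.

ΔE/E₁ = 0.415 (41.5%)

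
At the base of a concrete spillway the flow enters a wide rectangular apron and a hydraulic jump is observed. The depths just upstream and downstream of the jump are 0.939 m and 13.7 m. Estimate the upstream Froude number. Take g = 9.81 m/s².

For a rectangular channel the momentum equation gives q² = ½·g·y₁·y₂·(y₁ + y₂) = ½×9.81×0.939×13.7×14.6 = 924.
q = √924 = 30.4 m²/s.
V₁ = q/y₁ = 32.4 m/s; Fr₁ = V₁/√(g·y₁) = 10.7.

Fr₁ = 10.7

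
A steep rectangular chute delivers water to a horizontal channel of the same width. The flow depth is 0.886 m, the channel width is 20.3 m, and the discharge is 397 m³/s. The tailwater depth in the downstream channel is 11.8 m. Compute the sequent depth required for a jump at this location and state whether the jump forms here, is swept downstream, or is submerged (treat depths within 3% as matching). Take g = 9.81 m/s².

q = Q/b = 397/20.3 = 19.6 m²/s; V₁ = q/y₁ = 22.1 m/s. Fr₁ = V₁/√(g·y₁) = 7.49.
Conjugate-depth relation: y₂/y₁ = ½[√(1 + 8Fr₁²) − 1] = ½[√449.4 − 1] = 10.1.
y₂ = 10.1 × 0.886 = 8.95 m.
Tailwater y_tw = 11.8 m: y_tw > y₂, so the jump is submerged.

y₂ = 8.95 m; the jump is submerged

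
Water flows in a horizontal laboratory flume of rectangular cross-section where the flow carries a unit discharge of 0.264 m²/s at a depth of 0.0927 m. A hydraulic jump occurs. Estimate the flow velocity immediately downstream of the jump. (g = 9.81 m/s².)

V₁ = q/y₁ = 0.264/0.0927 = 2.85 m/s. Fr₁ = V₁/√(g·y₁) = 2.85/√(9.81×0.0927) = 2.99.
By Bélanger, y₂/y₁ = ½[√(1 + 8Fr₁²) − 1] = ½[√72.35 − 1] = 3.75.
y₂ = 3.75 × 0.0927 = 0.348 m.
V₂ = q/y₂ = 0.264/0.348 = 0.759 m/s.

V₂ = 0.759 m/s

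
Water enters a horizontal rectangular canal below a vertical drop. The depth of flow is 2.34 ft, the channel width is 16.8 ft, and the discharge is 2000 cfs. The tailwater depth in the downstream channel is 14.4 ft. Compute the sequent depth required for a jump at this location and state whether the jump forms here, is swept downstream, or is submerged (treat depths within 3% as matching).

y₂ = 18.3 ft; the jump is swept downstream

q = Q/b = 2000/16.8 = 119 ft²/s; V₁ = q/y₁ = 50.9 ft/s. Fr₁ = V₁/√(g·y₁) = 5.86.
Conjugate-depth relation: y₂/y₁ = ½[√(1 + 8Fr₁²) − 1] = ½[√275.8 − 1] = 7.80.
y₂ = 7.80 × 2.34 = 18.3 ft.
Tailwater y_tw = 14.4 ft: y_tw < y₂, so the jump is swept downstream.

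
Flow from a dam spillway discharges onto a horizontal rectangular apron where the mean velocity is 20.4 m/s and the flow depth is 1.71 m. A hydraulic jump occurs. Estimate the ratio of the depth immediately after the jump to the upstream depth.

Fr₁ = V₁/√(g·y₁) = 20.4/√(9.81×1.71) = 4.98.
From the momentum equation for a rectangular channel, y₂/y₁ = ½[√(1 + 8Fr₁²) − 1] = ½[√199.5 − 1] = 6.56.

y₂/y₁ = 6.56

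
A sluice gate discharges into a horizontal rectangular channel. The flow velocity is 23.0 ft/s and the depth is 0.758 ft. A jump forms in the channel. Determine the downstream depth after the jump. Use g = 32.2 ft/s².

y₂ = 4.63 ft

Fr₁ = V₁/√(g·y₁) = 23.0/√(32.2×0.758) = 4.66.
Bélanger equation: y₂/y₁ = ½[√(1 + 8Fr₁²) − 1] = ½[√174.4 − 1] = 6.10.
y₂ = 6.10 × 0.758 = 4.63 ft.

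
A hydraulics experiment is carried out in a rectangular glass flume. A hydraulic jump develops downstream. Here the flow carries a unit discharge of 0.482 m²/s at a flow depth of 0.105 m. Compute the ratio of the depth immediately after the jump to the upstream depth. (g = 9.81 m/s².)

y₂/y₁ = 5.92

V₁ = q/y₁ = 0.482/0.105 = 4.59 m/s. Fr₁ = V₁/√(g·y₁) = 4.59/√(9.81×0.105) = 4.52.
From the momentum equation for a rectangular channel, y₂/y₁ = ½[√(1 + 8Fr₁²) − 1] = ½[√164.7 − 1] = 5.92.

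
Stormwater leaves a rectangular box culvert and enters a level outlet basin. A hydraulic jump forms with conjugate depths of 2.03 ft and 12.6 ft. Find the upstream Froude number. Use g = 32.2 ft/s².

Fr₁ = 4.73

For a rectangular channel the momentum equation gives q² = ½·g·y₁·y₂·(y₁ + y₂) = ½×32.2×2.03×12.6×14.6 = 6025.
q = √6025 = 77.6 ft²/s.
V₁ = q/y₁ = 38.2 ft/s; Fr₁ = V₁/√(g·y₁) = 4.73.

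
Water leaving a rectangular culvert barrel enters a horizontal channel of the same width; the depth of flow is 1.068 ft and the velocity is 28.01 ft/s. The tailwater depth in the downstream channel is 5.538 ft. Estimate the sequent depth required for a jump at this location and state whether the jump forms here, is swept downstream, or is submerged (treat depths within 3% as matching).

y₂ = 6.700 ft; the jump is swept downstream

Fr₁ = V₁/√(g·y₁) = 28.01/√(32.2×1.068) = 4.776.
Bélanger equation: y₂/y₁ = ½[√(1 + 8Fr₁²) − 1] = ½[√183.51 − 1] = 6.273.
y₂ = 6.273 × 1.068 = 6.700 ft.
Tailwater y_tw = 5.538 ft: y_tw < y₂, so the jump is swept downstream.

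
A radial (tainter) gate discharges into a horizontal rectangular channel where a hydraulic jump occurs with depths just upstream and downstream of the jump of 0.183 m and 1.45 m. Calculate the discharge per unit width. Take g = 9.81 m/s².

q = 1.46 m²/s

For a rectangular channel the momentum equation gives q² = ½·g·y₁·y₂·(y₁ + y₂) = ½×9.81×0.183×1.45×1.63 = 2.13.
q = √2.13 = 1.46 m²/s.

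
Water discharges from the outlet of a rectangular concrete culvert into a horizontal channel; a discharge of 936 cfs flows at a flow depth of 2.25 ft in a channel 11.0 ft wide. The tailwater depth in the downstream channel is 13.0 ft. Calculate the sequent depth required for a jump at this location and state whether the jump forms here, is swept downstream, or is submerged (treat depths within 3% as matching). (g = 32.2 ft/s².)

q = Q/b = 936/11.0 = 85.1 ft²/s; V₁ = q/y₁ = 37.8 ft/s. Fr₁ = V₁/√(g·y₁) = 4.44.
By Bélanger, y₂/y₁ = ½[√(1 + 8Fr₁²) − 1] = ½[√158.9 − 1] = 5.80.
y₂ = 5.80 × 2.25 = 13.1 ft.
Tailwater y_tw = 13.0 ft: y_tw ≈ y₂, so the jump forms here.

y₂ = 13.1 ft; the jump forms here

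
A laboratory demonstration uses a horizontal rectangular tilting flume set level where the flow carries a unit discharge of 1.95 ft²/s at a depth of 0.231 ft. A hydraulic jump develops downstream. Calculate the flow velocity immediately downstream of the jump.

V₁ = q/y₁ = 1.95/0.231 = 8.44 ft/s. Fr₁ = V₁/√(g·y₁) = 8.44/√(32.2×0.231) = 3.10.
Sequent-depth ratio: y₂/y₁ = ½[√(1 + 8Fr₁²) − 1] = ½[√77.64 − 1] = 3.91.
y₂ = 3.91 × 0.231 = 0.902 ft.
V₂ = q/y₂ = 1.95/0.902 = 2.16 ft/s.

V₂ = 2.16 ft/s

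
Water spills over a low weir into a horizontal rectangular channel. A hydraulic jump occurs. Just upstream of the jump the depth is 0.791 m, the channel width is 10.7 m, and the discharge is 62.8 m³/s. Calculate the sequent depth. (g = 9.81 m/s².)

q = Q/b = 62.8/10.7 = 5.87 m²/s; V₁ = q/y₁ = 7.42 m/s. Fr₁ = V₁/√(g·y₁) = 2.66.
Bélanger equation: y₂/y₁ = ½[√(1 + 8Fr₁²) − 1] = ½[√57.76 − 1] = 3.30.
y₂ = 3.30 × 0.791 = 2.61 m.

y₂ = 2.61 m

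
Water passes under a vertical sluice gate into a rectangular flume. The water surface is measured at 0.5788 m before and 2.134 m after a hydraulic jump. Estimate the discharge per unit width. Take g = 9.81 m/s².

q = 4.054 m²/s

For a rectangular channel the momentum equation gives q² = ½·g·y₁·y₂·(y₁ + y₂) = ½×9.81×0.5788×2.134×2.713 = 16.44.
q = √16.44 = 4.054 m²/s.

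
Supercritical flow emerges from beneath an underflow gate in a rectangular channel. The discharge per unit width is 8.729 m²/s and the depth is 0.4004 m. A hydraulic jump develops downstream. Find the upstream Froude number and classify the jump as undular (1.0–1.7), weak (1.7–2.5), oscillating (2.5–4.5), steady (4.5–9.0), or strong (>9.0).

V₁ = q/y₁ = 8.729/0.4004 = 21.80 m/s. Fr₁ = V₁/√(g·y₁) = 21.80/√(9.81×0.4004) = 11.00.
Fr₁ = 11.00 lies in the strong range.

Fr₁ = 11.00; strong jump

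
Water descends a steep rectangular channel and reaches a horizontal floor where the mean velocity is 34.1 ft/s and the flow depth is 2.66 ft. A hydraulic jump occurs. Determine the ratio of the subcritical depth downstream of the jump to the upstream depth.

y₂/y₁ = 4.73

Fr₁ = V₁/√(g·y₁) = 34.1/√(32.2×2.66) = 3.68.
By Bélanger, y₂/y₁ = ½[√(1 + 8Fr₁²) − 1] = ½[√109.6 − 1] = 4.73.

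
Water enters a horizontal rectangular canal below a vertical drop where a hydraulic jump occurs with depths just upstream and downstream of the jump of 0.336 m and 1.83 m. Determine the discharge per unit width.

For a rectangular channel the momentum equation gives q² = ½·g·y₁·y₂·(y₁ + y₂) = ½×9.81×0.336×1.83×2.17 = 6.53.
q = √6.53 = 2.56 m²/s.

q = 2.56 m²/s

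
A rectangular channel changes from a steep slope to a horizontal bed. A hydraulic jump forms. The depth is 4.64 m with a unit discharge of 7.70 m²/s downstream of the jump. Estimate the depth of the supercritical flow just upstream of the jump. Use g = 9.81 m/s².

y₁ = 0.506 m

V₂ = q/y₂ = 7.70/4.64 = 1.66 m/s; Fr₂ = V₂/√(g·y₂) = 0.246.
From the momentum equation (using Fr₂), y₁/y₂ = ½[√(1 + 8Fr₂²) − 1] = ½[√1.484 − 1] = 0.109.
y₁ = 0.109 × 4.64 = 0.506 m.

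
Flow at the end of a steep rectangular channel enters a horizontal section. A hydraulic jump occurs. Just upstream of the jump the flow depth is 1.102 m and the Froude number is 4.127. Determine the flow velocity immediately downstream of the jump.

Fr₁ = 4.127 (given).
From the momentum equation for a rectangular channel, y₂/y₁ = ½[√(1 + 8Fr₁²) − 1] = ½[√137.26 − 1] = 5.358.
y₂ = 5.358 × 1.102 = 5.904 m.
V₁ = Fr₁·√(g·y₁) = 4.127×√(9.81×1.102) = 13.57 m/s; q = V₁·y₁ = 14.95 m²/s.
V₂ = q/y₂ = 14.95/5.904 = 2.533 m/s.

V₂ = 2.533 m/s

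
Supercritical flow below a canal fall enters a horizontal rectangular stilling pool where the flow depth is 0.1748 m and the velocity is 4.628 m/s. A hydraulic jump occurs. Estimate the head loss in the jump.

Fr₁ = V₁/√(g·y₁) = 4.628/√(9.81×0.1748) = 3.534.
By Bélanger, y₂/y₁ = ½[√(1 + 8Fr₁²) − 1] = ½[√100.92 − 1] = 4.523.
y₂ = 4.523 × 0.1748 = 0.7906 m.
q = V₁·y₁ = 4.628 × 0.1748 = 0.8090 m²/s. V₂ = q/y₂ = 0.8090/0.7906 = 1.023 m/s. E₁ = y₁ + V₁²/2g = 1.266 m; E₂ = y₂ + V₂²/2g = 0.8440 m. ΔE = E₁ − E₂ = 0.4225 m.

ΔE = 0.4225 m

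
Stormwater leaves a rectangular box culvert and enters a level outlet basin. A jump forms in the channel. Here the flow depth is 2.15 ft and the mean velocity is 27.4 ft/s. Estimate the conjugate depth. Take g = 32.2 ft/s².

Fr₁ = V₁/√(g·y₁) = 27.4/√(32.2×2.15) = 3.29.
Conjugate-depth relation: y₂/y₁ = ½[√(1 + 8Fr₁²) − 1] = ½[√87.76 − 1] = 4.18.
y₂ = 4.18 × 2.15 = 9.00 ft.

y₂ = 9.00 ft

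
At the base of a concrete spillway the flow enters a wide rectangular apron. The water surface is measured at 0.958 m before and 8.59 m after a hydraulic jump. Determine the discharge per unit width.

For a rectangular channel the momentum equation gives q² = ½·g·y₁·y₂·(y₁ + y₂) = ½×9.81×0.958×8.59×9.55 = 385.
q = √385 = 19.6 m²/s.

q = 19.6 m²/s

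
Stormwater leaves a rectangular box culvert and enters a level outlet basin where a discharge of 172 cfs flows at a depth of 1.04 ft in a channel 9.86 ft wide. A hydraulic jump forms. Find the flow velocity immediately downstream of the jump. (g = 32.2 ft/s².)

q = Q/b = 172/9.86 = 17.4 ft²/s; V₁ = q/y₁ = 16.8 ft/s. Fr₁ = V₁/√(g·y₁) = 2.90.
From the momentum equation for a rectangular channel, y₂/y₁ = ½[√(1 + 8Fr₁²) − 1] = ½[√68.21 − 1] = 3.63.
y₂ = 3.63 × 1.04 = 3.77 ft.
V₂ = q/y₂ = 17.4/3.77 = 4.62 ft/s.

V₂ = 4.62 ft/s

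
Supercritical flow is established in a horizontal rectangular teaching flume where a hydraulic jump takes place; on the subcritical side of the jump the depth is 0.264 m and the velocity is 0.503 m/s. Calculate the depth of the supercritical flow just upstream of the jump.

Fr₂ = V₂/√(g·y₂) = 0.503/√(9.81×0.264) = 0.313.
From the momentum equation (using Fr₂), y₁/y₂ = ½[√(1 + 8Fr₂²) − 1] = ½[√1.782 − 1] = 0.167.
y₁ = 0.167 × 0.264 = 0.0442 m.

y₁ = 0.0442 m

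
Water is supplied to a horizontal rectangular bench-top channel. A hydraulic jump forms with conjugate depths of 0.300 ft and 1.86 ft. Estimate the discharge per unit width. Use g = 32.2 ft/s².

q = 4.41 ft²/s

For a rectangular channel the momentum equation gives q² = ½·g·y₁·y₂·(y₁ + y₂) = ½×32.2×0.300×1.86×2.16 = 19.4.
q = √19.4 = 4.41 ft²/s.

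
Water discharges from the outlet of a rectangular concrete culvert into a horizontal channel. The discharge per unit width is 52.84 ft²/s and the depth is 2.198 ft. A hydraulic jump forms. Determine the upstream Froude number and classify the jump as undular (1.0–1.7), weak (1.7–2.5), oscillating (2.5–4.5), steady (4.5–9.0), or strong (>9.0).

Fr₁ = 2.858; oscillating jump

V₁ = q/y₁ = 52.84/2.198 = 24.04 ft/s. Fr₁ = V₁/√(g·y₁) = 24.04/√(32.2×2.198) = 2.858.
Fr₁ = 2.858 lies in the oscillating range.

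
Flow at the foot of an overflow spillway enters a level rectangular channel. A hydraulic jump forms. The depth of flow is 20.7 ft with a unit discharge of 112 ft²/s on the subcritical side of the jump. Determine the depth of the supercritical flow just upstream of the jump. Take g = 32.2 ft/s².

V₂ = q/y₂ = 112/20.7 = 5.41 ft/s; Fr₂ = V₂/√(g·y₂) = 0.210.
The Bélanger relation is symmetric: y₁/y₂ = ½[√(1 + 8Fr₂²) − 1] = ½[√1.351 − 1] = 0.0812.
y₁ = 0.0812 × 20.7 = 1.68 ft.

y₁ = 1.68 ft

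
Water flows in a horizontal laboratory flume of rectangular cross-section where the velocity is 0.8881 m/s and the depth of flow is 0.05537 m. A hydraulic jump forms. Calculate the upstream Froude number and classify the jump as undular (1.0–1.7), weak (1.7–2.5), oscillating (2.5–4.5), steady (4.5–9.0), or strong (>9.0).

Fr₁ = 1.205; undular jump

Fr₁ = V₁/√(g·y₁) = 0.8881/√(9.81×0.05537) = 1.205.
Fr₁ = 1.205 lies in the undular range.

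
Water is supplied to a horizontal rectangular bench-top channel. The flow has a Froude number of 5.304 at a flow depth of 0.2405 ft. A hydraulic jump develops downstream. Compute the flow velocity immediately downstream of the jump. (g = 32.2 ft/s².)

V₂ = 2.103 ft/s

Fr₁ = 5.304 (given).
Sequent-depth ratio: y₂/y₁ = ½[√(1 + 8Fr₁²) − 1] = ½[√226.06 − 1] = 7.018.
y₂ = 7.018 × 0.2405 = 1.688 ft.
V₁ = Fr₁·√(g·y₁) = 5.304×√(32.2×0.2405) = 14.76 ft/s; q = V₁·y₁ = 3.550 ft²/s.
V₂ = q/y₂ = 3.550/1.688 = 2.103 ft/s.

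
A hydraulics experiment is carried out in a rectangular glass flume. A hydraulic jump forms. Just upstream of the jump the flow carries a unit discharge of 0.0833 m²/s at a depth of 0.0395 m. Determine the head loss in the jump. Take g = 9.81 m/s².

V₁ = q/y₁ = 0.0833/0.0395 = 2.11 m/s. Fr₁ = V₁/√(g·y₁) = 2.11/√(9.81×0.0395) = 3.39.
Conjugate-depth relation: y₂/y₁ = ½[√(1 + 8Fr₁²) − 1] = ½[√92.82 − 1] = 4.32.
y₂ = 4.32 × 0.0395 = 0.171 m.
Head loss: ΔE = (y₂ − y₁)³/(4y₁y₂) = (0.171 − 0.0395)³/(4×0.0395×0.171) = 0.00225/0.0269 = 0.0835 m.

ΔE = 0.0835 m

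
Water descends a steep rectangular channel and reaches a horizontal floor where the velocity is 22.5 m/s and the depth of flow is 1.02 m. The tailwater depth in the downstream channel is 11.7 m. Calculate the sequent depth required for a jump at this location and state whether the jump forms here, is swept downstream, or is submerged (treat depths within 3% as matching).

y₂ = 9.76 m; the jump is submerged

Fr₁ = V₁/√(g·y₁) = 22.5/√(9.81×1.02) = 7.11.
From the momentum equation for a rectangular channel, y₂/y₁ = ½[√(1 + 8Fr₁²) − 1] = ½[√405.7 − 1] = 9.57.
y₂ = 9.57 × 1.02 = 9.76 m.
Tailwater y_tw = 11.7 m: y_tw > y₂, so the jump is submerged.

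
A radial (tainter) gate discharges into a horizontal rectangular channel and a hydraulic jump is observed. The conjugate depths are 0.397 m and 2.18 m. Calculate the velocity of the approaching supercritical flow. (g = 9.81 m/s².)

For a rectangular channel the momentum equation gives q² = ½·g·y₁·y₂·(y₁ + y₂) = ½×9.81×0.397×2.18×2.58 = 10.9.
q = √10.9 = 3.31 m²/s.
V₁ = q/y₁ = 3.31/0.397 = 8.33 m/s.

V₁ = 8.33 m/s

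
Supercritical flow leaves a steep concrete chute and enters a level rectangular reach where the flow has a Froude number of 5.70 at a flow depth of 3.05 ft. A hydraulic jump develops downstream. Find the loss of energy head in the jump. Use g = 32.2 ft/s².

ΔE = 28.6 ft

Fr₁ = 5.70 (given).
Bélanger equation: y₂/y₁ = ½[√(1 + 8Fr₁²) − 1] = ½[√260.9 − 1] = 7.58.
y₂ = 7.58 × 3.05 = 23.1 ft.
V₁ = Fr₁·√(g·y₁) = 5.70×√(32.2×3.05) = 56.5 ft/s; q = V₁·y₁ = 172 ft²/s. V₂ = q/y₂ = 172/23.1 = 7.46 ft/s. E₁ = y₁ + V₁²/2g = 52.6 ft; E₂ = y₂ + V₂²/2g = 24.0 ft. ΔE = E₁ − E₂ = 28.6 ft.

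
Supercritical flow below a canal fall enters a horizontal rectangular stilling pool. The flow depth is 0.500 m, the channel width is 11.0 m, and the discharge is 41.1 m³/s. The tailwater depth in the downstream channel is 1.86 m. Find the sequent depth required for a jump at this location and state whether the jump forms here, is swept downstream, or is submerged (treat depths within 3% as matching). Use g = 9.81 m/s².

y₂ = 2.15 m; the jump is swept downstream

q = Q/b = 41.1/11.0 = 3.74 m²/s; V₁ = q/y₁ = 7.47 m/s. Fr₁ = V₁/√(g·y₁) = 3.37.
By Bélanger, y₂/y₁ = ½[√(1 + 8Fr₁²) − 1] = ½[√92.08 − 1] = 4.30.
y₂ = 4.30 × 0.500 = 2.15 m.
Tailwater y_tw = 1.86 m: y_tw < y₂, so the jump is swept downstream.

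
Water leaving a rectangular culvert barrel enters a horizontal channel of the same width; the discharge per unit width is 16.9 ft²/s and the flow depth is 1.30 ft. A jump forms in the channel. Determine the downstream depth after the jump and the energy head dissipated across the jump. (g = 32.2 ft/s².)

V₁ = q/y₁ = 16.9/1.30 = 13.0 ft/s. Fr₁ = V₁/√(g·y₁) = 13.0/√(32.2×1.30) = 2.01.
From the momentum equation for a rectangular channel, y₂/y₁ = ½[√(1 + 8Fr₁²) − 1] = ½[√33.30 − 1] = 2.39.
y₂ = 2.39 × 1.30 = 3.10 ft.
V₂ = q/y₂ = 16.9/3.10 = 5.45 ft/s. E₁ = y₁ + V₁²/2g = 3.92 ft; E₂ = y₂ + V₂²/2g = 3.56 ft. ΔE = E₁ − E₂ = 0.362 ft.

y₂ = 3.10 ft; ΔE = 0.362 ft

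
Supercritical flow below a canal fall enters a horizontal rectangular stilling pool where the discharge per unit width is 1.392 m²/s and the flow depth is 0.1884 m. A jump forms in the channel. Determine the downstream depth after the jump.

V₁ = q/y₁ = 1.392/0.1884 = 7.389 m/s. Fr₁ = V₁/√(g·y₁) = 7.389/√(9.81×0.1884) = 5.435.
By Bélanger, y₂/y₁ = ½[√(1 + 8Fr₁²) − 1] = ½[√237.30 − 1] = 7.202.
y₂ = 7.202 × 0.1884 = 1.357 m.

y₂ = 1.357 m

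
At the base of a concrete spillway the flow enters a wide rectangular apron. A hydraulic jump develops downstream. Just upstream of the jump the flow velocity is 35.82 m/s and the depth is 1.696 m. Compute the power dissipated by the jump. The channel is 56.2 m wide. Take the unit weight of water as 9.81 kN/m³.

P = 1554105 kW

Fr₁ = V₁/√(g·y₁) = 35.82/√(9.81×1.696) = 8.782.
Conjugate-depth relation: y₂/y₁ = ½[√(1 + 8Fr₁²) − 1] = ½[√617.94 − 1] = 11.93.
y₂ = 11.93 × 1.696 = 20.23 m.
Head loss: ΔE = (y₂ − y₁)³/(4y₁y₂) = (20.23 − 1.696)³/(4×1.696×20.23) = 6369/137.3 = 46.40 m.
q = V₁·y₁ = 35.82 × 1.696 = 60.75 m²/s. Q = q·b = 60.75 × 56.2 = 3414 m³/s. P = γ·Q·ΔE = 9.81 × 3414 × 46.40 = 1554105 kW.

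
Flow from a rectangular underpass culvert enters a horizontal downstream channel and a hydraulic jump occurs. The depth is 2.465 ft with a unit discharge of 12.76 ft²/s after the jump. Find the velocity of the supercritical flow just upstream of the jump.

V₁ = 11.21 ft/s

V₂ = q/y₂ = 12.76/2.465 = 5.176 ft/s; Fr₂ = V₂/√(g·y₂) = 0.5810.
From the momentum equation (using Fr₂), y₁/y₂ = ½[√(1 + 8Fr₂²) − 1] = ½[√3.7008 − 1] = 0.4619.
y₁ = 0.4619 × 2.465 = 1.139 ft.
V₁ = q/y₁ = 12.76/1.139 = 11.21 ft/s.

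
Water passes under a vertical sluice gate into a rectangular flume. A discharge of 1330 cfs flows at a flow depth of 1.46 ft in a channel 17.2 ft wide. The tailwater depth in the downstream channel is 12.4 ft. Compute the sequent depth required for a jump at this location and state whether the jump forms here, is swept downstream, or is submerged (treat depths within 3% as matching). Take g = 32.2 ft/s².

y₂ = 15.2 ft; the jump is swept downstream

q = Q/b = 1330/17.2 = 77.3 ft²/s; V₁ = q/y₁ = 53.0 ft/s. Fr₁ = V₁/√(g·y₁) = 7.72.
By Bélanger, y₂/y₁ = ½[√(1 + 8Fr₁²) − 1] = ½[√478.3 − 1] = 10.4.
y₂ = 10.4 × 1.46 = 15.2 ft.
Tailwater y_tw = 12.4 ft: y_tw < y₂, so the jump is swept downstream.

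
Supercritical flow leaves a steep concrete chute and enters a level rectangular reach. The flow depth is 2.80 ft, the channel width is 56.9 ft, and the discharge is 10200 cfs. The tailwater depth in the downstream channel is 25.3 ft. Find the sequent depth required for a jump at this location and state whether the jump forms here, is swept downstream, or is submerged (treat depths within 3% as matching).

q = Q/b = 10200/56.9 = 179 ft²/s; V₁ = q/y₁ = 64.0 ft/s. Fr₁ = V₁/√(g·y₁) = 6.74.
By Bélanger, y₂/y₁ = ½[√(1 + 8Fr₁²) − 1] = ½[√364.7 − 1] = 9.05.
y₂ = 9.05 × 2.80 = 25.3 ft.
Tailwater y_tw = 25.3 ft: y_tw ≈ y₂, so the jump forms here.

y₂ = 25.3 ft; the jump forms here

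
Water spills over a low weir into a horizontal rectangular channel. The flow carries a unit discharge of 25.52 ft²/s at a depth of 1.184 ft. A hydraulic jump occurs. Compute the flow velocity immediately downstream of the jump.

V₂ = 4.831 ft/s

V₁ = q/y₁ = 25.52/1.184 = 21.55 ft/s. Fr₁ = V₁/√(g·y₁) = 21.55/√(32.2×1.184) = 3.491.
From the momentum equation for a rectangular channel, y₂/y₁ = ½[√(1 + 8Fr₁²) − 1] = ½[√98.486 − 1] = 4.462.
y₂ = 4.462 × 1.184 = 5.283 ft.
V₂ = q/y₂ = 25.52/5.283 = 4.831 ft/s.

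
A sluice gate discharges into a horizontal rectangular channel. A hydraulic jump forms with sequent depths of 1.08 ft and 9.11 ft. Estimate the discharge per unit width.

q = 40.2 ft²/s

For a rectangular channel the momentum equation gives q² = ½·g·y₁·y₂·(y₁ + y₂) = ½×32.2×1.08×9.11×10.2 = 1614.
q = √1614 = 40.2 ft²/s.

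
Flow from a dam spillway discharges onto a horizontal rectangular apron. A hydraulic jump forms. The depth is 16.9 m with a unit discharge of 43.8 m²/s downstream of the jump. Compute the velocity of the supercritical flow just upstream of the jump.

V₂ = q/y₂ = 43.8/16.9 = 2.59 m/s; Fr₂ = V₂/√(g·y₂) = 0.201.
Applying the sequent-depth relation in reverse, y₁/y₂ = ½[√(1 + 8Fr₂²) − 1] = ½[√1.324 − 1] = 0.0754.
y₁ = 0.0754 × 16.9 = 1.27 m.
V₁ = q/y₁ = 43.8/1.27 = 34.4 m/s.

V₁ = 34.4 m/s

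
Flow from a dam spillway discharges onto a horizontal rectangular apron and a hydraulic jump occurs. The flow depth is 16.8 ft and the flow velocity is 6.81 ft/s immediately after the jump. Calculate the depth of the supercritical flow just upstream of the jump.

y₁ = 2.51 ft

Fr₂ = V₂/√(g·y₂) = 6.81/√(32.2×16.8) = 0.293.
Applying the sequent-depth relation in reverse, y₁/y₂ = ½[√(1 + 8Fr₂²) − 1] = ½[√1.686 − 1] = 0.149.
y₁ = 0.149 × 16.8 = 2.51 ft.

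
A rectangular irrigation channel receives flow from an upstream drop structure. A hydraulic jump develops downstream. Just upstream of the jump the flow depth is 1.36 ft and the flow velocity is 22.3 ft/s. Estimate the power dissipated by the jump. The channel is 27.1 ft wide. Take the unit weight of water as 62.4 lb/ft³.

Fr₁ = V₁/√(g·y₁) = 22.3/√(32.2×1.36) = 3.37.
Sequent-depth ratio: y₂/y₁ = ½[√(1 + 8Fr₁²) − 1] = ½[√91.85 − 1] = 4.29.
y₂ = 4.29 × 1.36 = 5.84 ft.
q = V₁·y₁ = 22.3 × 1.36 = 30.3 ft²/s. V₂ = q/y₂ = 30.3/5.84 = 5.20 ft/s. E₁ = y₁ + V₁²/2g = 9.08 ft; E₂ = y₂ + V₂²/2g = 6.26 ft. ΔE = E₁ − E₂ = 2.83 ft.
Q = q·b = 30.3 × 27.1 = 822 cfs. P = γ·Q·ΔE/550 = 62.4 × 822 × 2.83 / 550 = 263 hp.

P = 263 hp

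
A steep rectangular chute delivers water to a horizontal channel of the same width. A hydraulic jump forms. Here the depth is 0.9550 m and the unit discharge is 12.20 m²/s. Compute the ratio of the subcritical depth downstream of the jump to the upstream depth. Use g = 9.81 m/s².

y₂/y₁ = 5.424

V₁ = q/y₁ = 12.20/0.9550 = 12.77 m/s. Fr₁ = V₁/√(g·y₁) = 12.77/√(9.81×0.9550) = 4.174.
Sequent-depth ratio: y₂/y₁ = ½[√(1 + 8Fr₁²) − 1] = ½[√140.36 − 1] = 5.424.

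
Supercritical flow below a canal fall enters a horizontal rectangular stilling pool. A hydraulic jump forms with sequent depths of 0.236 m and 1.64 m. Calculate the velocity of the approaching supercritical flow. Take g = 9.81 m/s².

For a rectangular channel the momentum equation gives q² = ½·g·y₁·y₂·(y₁ + y₂) = ½×9.81×0.236×1.64×1.88 = 3.56.
q = √3.56 = 1.89 m²/s.
V₁ = q/y₁ = 1.89/0.236 = 8.00 m/s.

V₁ = 8.00 m/s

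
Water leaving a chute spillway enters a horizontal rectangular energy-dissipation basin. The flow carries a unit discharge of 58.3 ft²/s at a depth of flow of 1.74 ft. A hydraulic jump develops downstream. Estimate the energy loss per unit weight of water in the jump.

V₁ = q/y₁ = 58.3/1.74 = 33.5 ft/s. Fr₁ = V₁/√(g·y₁) = 33.5/√(32.2×1.74) = 4.48.
Conjugate-depth relation: y₂/y₁ = ½[√(1 + 8Fr₁²) − 1] = ½[√161.3 − 1] = 5.85.
y₂ = 5.85 × 1.74 = 10.2 ft.
V₂ = q/y₂ = 58.3/10.2 = 5.73 ft/s. E₁ = y₁ + V₁²/2g = 19.2 ft; E₂ = y₂ + V₂²/2g = 10.7 ft. ΔE = E₁ − E₂ = 8.48 ft.

ΔE = 8.48 ft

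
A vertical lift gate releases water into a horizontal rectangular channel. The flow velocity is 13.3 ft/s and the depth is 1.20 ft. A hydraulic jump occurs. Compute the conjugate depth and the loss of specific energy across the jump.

y₂ = 3.08 ft; ΔE = 0.450 ft

Fr₁ = V₁/√(g·y₁) = 13.3/√(32.2×1.20) = 2.14.
By Bélanger, y₂/y₁ = ½[√(1 + 8Fr₁²) − 1] = ½[√37.62 − 1] = 2.57.
y₂ = 2.57 × 1.20 = 3.08 ft.
Head loss: ΔE = (y₂ − y₁)³/(4y₁y₂) = (3.08 − 1.20)³/(4×1.20×3.08) = 6.65/14.8 = 0.450 ft.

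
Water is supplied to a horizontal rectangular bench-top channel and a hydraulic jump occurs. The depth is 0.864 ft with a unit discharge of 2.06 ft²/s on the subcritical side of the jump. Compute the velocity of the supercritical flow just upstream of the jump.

V₁ = 7.65 ft/s

V₂ = q/y₂ = 2.06/0.864 = 2.38 ft/s; Fr₂ = V₂/√(g·y₂) = 0.452.
The Bélanger relation is symmetric: y₁/y₂ = ½[√(1 + 8Fr₂²) − 1] = ½[√2.635 − 1] = 0.312.
y₁ = 0.312 × 0.864 = 0.269 ft.
V₁ = q/y₁ = 2.06/0.269 = 7.65 ft/s.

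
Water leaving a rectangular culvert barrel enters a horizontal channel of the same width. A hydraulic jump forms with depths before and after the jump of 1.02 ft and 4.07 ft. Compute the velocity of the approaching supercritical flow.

For a rectangular channel the momentum equation gives q² = ½·g·y₁·y₂·(y₁ + y₂) = ½×32.2×1.02×4.07×5.09 = 340.
q = √340 = 18.4 ft²/s.
V₁ = q/y₁ = 18.4/1.02 = 18.1 ft/s.

V₁ = 18.1 ft/s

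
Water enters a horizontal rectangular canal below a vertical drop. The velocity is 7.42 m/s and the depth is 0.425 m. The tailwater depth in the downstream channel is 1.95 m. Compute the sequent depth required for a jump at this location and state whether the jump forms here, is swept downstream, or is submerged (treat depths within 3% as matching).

y₂ = 1.98 m; the jump forms here

Fr₁ = V₁/√(g·y₁) = 7.42/√(9.81×0.425) = 3.63.
Bélanger equation: y₂/y₁ = ½[√(1 + 8Fr₁²) − 1] = ½[√106.6 − 1] = 4.66.
y₂ = 4.66 × 0.425 = 1.98 m.
Tailwater y_tw = 1.95 m: y_tw ≈ y₂, so the jump forms here.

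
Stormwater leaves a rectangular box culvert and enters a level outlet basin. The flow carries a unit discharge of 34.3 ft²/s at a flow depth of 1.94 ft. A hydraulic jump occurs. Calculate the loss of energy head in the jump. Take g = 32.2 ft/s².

V₁ = q/y₁ = 34.3/1.94 = 17.7 ft/s. Fr₁ = V₁/√(g·y₁) = 17.7/√(32.2×1.94) = 2.24.
Sequent-depth ratio: y₂/y₁ = ½[√(1 + 8Fr₁²) − 1] = ½[√41.03 − 1] = 2.70.
y₂ = 2.70 × 1.94 = 5.24 ft.
Head loss: ΔE = (y₂ − y₁)³/(4y₁y₂) = (5.24 − 1.94)³/(4×1.94×5.24) = 36.1/40.7 = 0.886 ft.

ΔE = 0.886 ft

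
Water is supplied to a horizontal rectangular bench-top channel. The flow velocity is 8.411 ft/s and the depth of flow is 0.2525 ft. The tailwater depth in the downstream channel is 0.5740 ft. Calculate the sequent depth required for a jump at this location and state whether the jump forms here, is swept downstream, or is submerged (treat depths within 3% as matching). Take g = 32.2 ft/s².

Fr₁ = V₁/√(g·y₁) = 8.411/√(32.2×0.2525) = 2.950.
Sequent-depth ratio: y₂/y₁ = ½[√(1 + 8Fr₁²) − 1] = ½[√70.609 − 1] = 3.701.
y₂ = 3.701 × 0.2525 = 0.9346 ft.
Tailwater y_tw = 0.5740 ft: y_tw < y₂, so the jump is swept downstream.

y₂ = 0.9346 ft; the jump is swept downstream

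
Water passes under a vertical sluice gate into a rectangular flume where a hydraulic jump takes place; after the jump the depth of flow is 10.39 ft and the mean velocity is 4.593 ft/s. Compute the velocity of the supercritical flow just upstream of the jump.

V₁ = 40.55 ft/s

Fr₂ = V₂/√(g·y₂) = 4.593/√(32.2×10.39) = 0.2511.
Since the conjugate-depth ratio holds either way, y₁/y₂ = ½[√(1 + 8Fr₂²) − 1] = ½[√1.5044 − 1] = 0.1133.
y₁ = 0.1133 × 10.39 = 1.177 ft.
V₁ = q/y₁ = 47.72/1.177 = 40.55 ft/s.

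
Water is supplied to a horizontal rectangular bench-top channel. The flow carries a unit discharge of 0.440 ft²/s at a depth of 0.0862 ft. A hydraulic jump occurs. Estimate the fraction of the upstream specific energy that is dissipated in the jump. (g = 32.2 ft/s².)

ΔE/E₁ = 0.266 (26.6%)

V₁ = q/y₁ = 0.440/0.0862 = 5.10 ft/s. Fr₁ = V₁/√(g·y₁) = 5.10/√(32.2×0.0862) = 3.06.
Sequent-depth ratio: y₂/y₁ = ½[√(1 + 8Fr₁²) − 1] = ½[√76.10 − 1] = 3.86.
y₂ = 3.86 × 0.0862 = 0.333 ft.
E₁ = y₁ + V₁²/2g = 0.491 ft. ΔE = (y₂ − y₁)³/(4y₁y₂) = 0.131 ft. ΔE/E₁ = 0.131/0.491 = 0.266.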